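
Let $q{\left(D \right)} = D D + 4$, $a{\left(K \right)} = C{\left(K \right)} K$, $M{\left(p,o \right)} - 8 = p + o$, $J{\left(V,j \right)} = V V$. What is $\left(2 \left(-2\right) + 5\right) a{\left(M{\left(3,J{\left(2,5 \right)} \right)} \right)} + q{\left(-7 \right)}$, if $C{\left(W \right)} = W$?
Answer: $278$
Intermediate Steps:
$J{\left(V,j \right)} = V^{2}$
$M{\left(p,o \right)} = 8 + o + p$ ($M{\left(p,o \right)} = 8 + \left(p + o\right) = 8 + \left(o + p\right) = 8 + o + p$)
$a{\left(K \right)} = K^{2}$ ($a{\left(K \right)} = K K = K^{2}$)
$q{\left(D \right)} = 4 + D^{2}$ ($q{\left(D \right)} = D^{2} + 4 = 4 + D^{2}$)
$\left(2 \left(-2\right) + 5\right) a{\left(M{\left(3,J{\left(2,5 \right)} \right)} \right)} + q{\left(-7 \right)} = \left(2 \left(-2\right) + 5\right) \left(8 + 2^{2} + 3\right)^{2} + \left(4 + \left(-7\right)^{2}\right) = \left(-4 + 5\right) \left(8 + 4 + 3\right)^{2} + \left(4 + 49\right) = 1 \cdot 15^{2} + 53 = 1 \cdot 225 + 53 = 225 + 53 = 278$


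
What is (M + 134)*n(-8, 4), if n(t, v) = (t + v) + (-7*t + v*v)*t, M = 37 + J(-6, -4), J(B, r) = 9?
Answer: -104400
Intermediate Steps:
M = 46 (M = 37 + 9 = 46)
n(t, v) = t + v + t*(v² - 7*t) (n(t, v) = (t + v) + (-7*t + v²)*t = (t + v) + (v² - 7*t)*t = (t + v) + t*(v² - 7*t) = t + v + t*(v² - 7*t))
(M + 134)*n(-8, 4) = (46 + 134)*(-8 + 4 - 7*(-8)² - 8*4²) = 180*(-8 + 4 - 7*64 - 8*16) = 180*(-8 + 4 - 448 - 128) = 180*(-580) = -104400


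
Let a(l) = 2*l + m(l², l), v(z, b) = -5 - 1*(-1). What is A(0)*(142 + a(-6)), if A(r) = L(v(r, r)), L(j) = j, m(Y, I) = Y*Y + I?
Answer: -5680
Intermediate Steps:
m(Y, I) = I + Y² (m(Y, I) = Y² + I = I + Y²)
v(z, b) = -4 (v(z, b) = -5 + 1 = -4)
A(r) = -4
a(l) = l⁴ + 3*l (a(l) = 2*l + (l + (l²)²) = 2*l + (l + l⁴) = l⁴ + 3*l)
A(0)*(142 + a(-6)) = -4*(142 - 6*(3 + (-6)³)) = -4*(142 - 6*(3 - 216)) = -4*(142 - 6*(-213)) = -4*(142 + 1278) = -4*1420 = -5680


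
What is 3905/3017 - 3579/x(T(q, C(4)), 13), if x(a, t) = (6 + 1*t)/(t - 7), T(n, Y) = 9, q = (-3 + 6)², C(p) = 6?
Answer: -64712863/57323 ≈ -1128.9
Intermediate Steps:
q = 9 (q = 3² = 9)
x(a, t) = (6 + t)/(-7 + t)
3905/3017 - 3579/x(T(q, C(4)), 13) = 3905/3017 - 3579*(-7 + 13)/(6 + 13) = 3905*(1/3017) - 3579/(19/6) = 3905/3017 - 3579/((⅙)*19) = 3905/3017 - 3579/19/6 = 3905/3017 - 3579*6/19 = 3905/3017 - 21474/19 = -64712863/57323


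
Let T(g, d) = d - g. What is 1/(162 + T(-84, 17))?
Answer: 1/263 ≈ 0.0038023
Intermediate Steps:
1/(162 + T(-84, 17)) = 1/(162 + (17 - 1*(-84))) = 1/(162 + (17 + 84)) = 1/(162 + 101) = 1/263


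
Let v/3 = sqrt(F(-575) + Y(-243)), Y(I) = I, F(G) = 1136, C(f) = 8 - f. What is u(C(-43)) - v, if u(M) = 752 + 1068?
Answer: 1820 - 3*sqrt(893) ≈ 1730.4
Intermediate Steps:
v = 3*sqrt(893) (v = 3*sqrt(1136 - 243) = 3*sqrt(893) ≈ 89.649)
u(M) = 1820
u(C(-43)) - v = 1820 - 3*sqrt(893)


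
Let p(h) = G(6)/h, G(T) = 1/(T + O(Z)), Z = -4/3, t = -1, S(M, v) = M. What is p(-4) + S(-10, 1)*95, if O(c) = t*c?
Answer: -83603/88 ≈ -950.03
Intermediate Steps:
Z = -4/3 (Z = -4*⅓ = -4/3 ≈ -1.3333)
O(c) = -c
G(T) = 1/(4/3 + T) (G(T) = 1/(T - 1*(-4/3)) = 1/(T + 4/3) = 1/(4/3 + T))
p(h) = 3/(22*h) (p(h) = (3/(4 + 3*6))/h = (3/(4 + 18))/h = (3/22)/h = (3*(1/22))/h = 3/(22*h))
p(-4) + S(-10, 1)*95 = (3/22)/(-4) - 10*95 = (3/22)*(-¼) - 950 = -3/88 - 950 = -83603/88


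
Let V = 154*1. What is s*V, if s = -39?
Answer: -6006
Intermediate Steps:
V = 154
s*V = -39*154 = -6006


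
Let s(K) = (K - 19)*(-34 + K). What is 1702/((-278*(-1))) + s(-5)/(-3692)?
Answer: 57919/9869 ≈ 5.8688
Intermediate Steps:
s(K) = (-34 + K)*(-19 + K) (s(K) = (-19 + K)*(-34 + K) = (-34 + K)*(-19 + K))
1702/((-278*(-1))) + s(-5)/(-3692) = 1702/((-278*(-1))) + (646 + (-5)**2 - 53*(-5))/(-3692) = 1702/278 + (646 + 25 + 265)*(-1/3692) = 1702*(1/278) + 936*(-1/3692) = 851/139 - 18/71 = 57919/9869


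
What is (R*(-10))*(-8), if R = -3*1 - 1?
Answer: -320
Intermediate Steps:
R = -4 (R = -3 - 1 = -4)
(R*(-10))*(-8) = -4*(-10)*(-8) = 40*(-8) = -320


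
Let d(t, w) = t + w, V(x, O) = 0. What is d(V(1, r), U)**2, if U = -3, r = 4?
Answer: 9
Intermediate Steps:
d(V(1, r), U)**2 = (0 - 3)**2 = (-3)**2 = 9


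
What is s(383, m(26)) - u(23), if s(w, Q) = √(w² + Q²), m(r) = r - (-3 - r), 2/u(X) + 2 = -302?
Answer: 1/152 + √149714 ≈ 386.94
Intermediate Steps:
u(X) = -1/152 (u(X) = 2/(-2 - 302) = 2/(-304) = 2*(-1/304) = -1/152)
m(r) = 3 + 2*r (m(r) = r + (3 + r) = 3 + 2*r)
s(w, Q) = √(Q² + w²)
s(383, m(26)) - u(23) = √((3 + 2*26)² + 383²) - 1*(-1/152) = √((3 + 52)² + 146689) + 1/152 = √(55² + 146689) + 1/152 = √(3025 + 146689) + 1/152 = √149714 + 1/152 = 1/152 + √149714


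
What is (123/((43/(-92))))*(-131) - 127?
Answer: 1476935/43 ≈ 34347.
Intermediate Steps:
(123/((43/(-92))))*(-131) - 127 = (123/((43*(-1/92))))*(-131) - 127 = (123/(-43/92))*(-131) - 127 = (123*(-92/43))*(-131) - 127 = -11316/43*(-131) - 127 = 1482396/43 - 127 = 1476935/43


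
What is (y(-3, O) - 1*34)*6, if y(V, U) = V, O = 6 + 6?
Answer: -222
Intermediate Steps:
O = 12
(y(-3, O) - 1*34)*6 = (-3 - 1*34)*6 = (-3 - 34)*6 = -37*6 = -222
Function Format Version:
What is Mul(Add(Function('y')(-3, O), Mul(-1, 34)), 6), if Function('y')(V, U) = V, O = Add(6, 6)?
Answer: -222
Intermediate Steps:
O = 12
Mul(Add(Function('y')(-3, O), Mul(-1, 34)), 6) = Mul(Add(-3, Mul(-1, 34)), 6) = Mul(Add(-3, -34), 6) = Mul(-37, 6) = -222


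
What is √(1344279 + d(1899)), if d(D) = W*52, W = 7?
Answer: √1344643 ≈ 1159.6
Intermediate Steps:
d(D) = 364 (d(D) = 7*52 = 364)
√(1344279 + d(1899)) = √(1344279 + 364) = √1344643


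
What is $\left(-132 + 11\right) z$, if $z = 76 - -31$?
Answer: $-12947$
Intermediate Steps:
$z = 107$ ($z = 76 + 31 = 107$)
$\left(-132 + 11\right) z = \left(-132 + 11\right) 107 = \left(-121\right) 107 = -12947$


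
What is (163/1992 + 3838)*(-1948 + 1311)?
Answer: -4870157383/1992 ≈ -2.4449e+6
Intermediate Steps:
(163/1992 + 3838)*(-1948 + 1311) = (163*(1/1992) + 3838)*(-637) = (163/1992 + 3838)*(-637) = (7645459/1992)*(-637) = -4870157383/1992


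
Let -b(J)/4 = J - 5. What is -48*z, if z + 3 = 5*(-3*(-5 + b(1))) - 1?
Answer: 8112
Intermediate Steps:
b(J) = 20 - 4*J (b(J) = -4*(J - 5) = -4*(-5 + J) = 20 - 4*J)
z = -169 (z = -3 + (5*(-3*(-5 + (20 - 4*1))) - 1) = -3 + (5*(-3*(-5 + (20 - 4))) - 1) = -3 + (5*(-3*(-5 + 16)) - 1) = -3 + (5*(-3*11) - 1) = -3 + (5*(-33) - 1) = -3 + (-165 - 1) = -3 - 166 = -169)
-48*z = -48*(-169) = 8112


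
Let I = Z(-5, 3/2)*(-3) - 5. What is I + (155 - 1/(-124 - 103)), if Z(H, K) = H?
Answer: 37456/227 ≈ 165.00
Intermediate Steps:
I = 10 (I = -5*(-3) - 5 = 15 - 5 = 10)
I + (155 - 1/(-124 - 103)) = 10 + (155 - 1/(-124 - 103)) = 10 + (155 - 1/(-227)) = 10 + (155 - 1*(-1/227)) = 10 + (155 + 1/227) = 10 + 35186/227 = 37456/227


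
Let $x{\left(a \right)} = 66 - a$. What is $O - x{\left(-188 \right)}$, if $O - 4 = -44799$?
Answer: $-45049$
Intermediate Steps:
$O = -44795$ ($O = 4 - 44799 = -44795$)
$O - x{\left(-188 \right)} = -44795 - \left(66 - -188\right) = -44795 - \left(66 + 188\right) = -44795 - 254 = -45049$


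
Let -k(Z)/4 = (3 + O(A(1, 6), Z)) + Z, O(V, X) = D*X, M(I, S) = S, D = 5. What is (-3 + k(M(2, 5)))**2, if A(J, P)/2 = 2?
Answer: 18225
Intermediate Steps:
A(J, P) = 4 (A(J, P) = 2*2 = 4)
O(V, X) = 5*X
k(Z) = -12 - 24*Z (k(Z) = -4*((3 + 5*Z) + Z) = -4*(3 + 6*Z) = -12 - 24*Z)
(-3 + k(M(2, 5)))**2 = (-3 + (-12 - 24*5))**2 = (-3 + (-12 - 120))**2 = (-3 - 132)**2 = (-135)**2 = 18225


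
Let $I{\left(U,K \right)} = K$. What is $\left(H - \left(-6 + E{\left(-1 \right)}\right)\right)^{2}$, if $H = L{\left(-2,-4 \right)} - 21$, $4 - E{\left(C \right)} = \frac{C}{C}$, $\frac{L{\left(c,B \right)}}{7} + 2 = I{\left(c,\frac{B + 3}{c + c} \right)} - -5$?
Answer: $\frac{361}{16} \approx 22.563$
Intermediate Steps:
$L{\left(c,B \right)} = 21 + \frac{7 \left(3 + B\right)}{2 c}$ ($L{\left(c,B \right)} = -14 + 7 \left(\frac{B + 3}{c + c} - -5\right) = -14 + 7 \left(\frac{3 + B}{2 c} + 5\right) = -14 + 7 \left(5 + \frac{3 + B}{2 c}\right) = -14 + \left(35 + \frac{7 \left(3 + B\right)}{2 c}\right) = 21 + \frac{7 \left(3 + B\right)}{2 c}$)
$E{\left(C \right)} = 3$ ($E{\left(C \right)} = 4 - \frac{C}{C} = 4 - 1 = 3$)
$H = \frac{7}{4}$ ($H = \frac{7 \left(3 - 4 + 6 \left(-2\right)\right)}{2 \left(-2\right)} - 21 = \frac{7}{2} \left(- \frac{1}{2}\right) \left(3 - 4 - 12\right) - 21 = \frac{7}{2} \left(- \frac{1}{2}\right) \left(-13\right) - 21 = \frac{91}{4} - 21 = \frac{7}{4} \approx 1.75$)
$\left(H - \left(-6 + E{\left(-1 \right)}\right)\right)^{2} = \left(\frac{7}{4} + \left(6 - 3\right)\right)^{2} = \left(\frac{7}{4} + 3\right)^{2} = \left(\frac{19}{4}\right)^{2} = \frac{361}{16}$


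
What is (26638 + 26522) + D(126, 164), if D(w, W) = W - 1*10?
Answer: 53314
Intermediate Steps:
D(w, W) = -10 + W (D(w, W) = W - 10 = -10 + W)
(26638 + 26522) + D(126, 164) = (26638 + 26522) + (-10 + 164) = 53160 + 154 = 53314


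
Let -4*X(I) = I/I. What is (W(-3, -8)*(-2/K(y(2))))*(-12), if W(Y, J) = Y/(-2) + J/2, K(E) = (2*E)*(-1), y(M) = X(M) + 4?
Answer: 8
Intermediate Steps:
X(I) = -1/4 (X(I) = -I/(4*I) = -1/4*1 = -1/4)
y(M) = 15/4 (y(M) = -1/4 + 4 = 15/4)
K(E) = -2*E
W(Y, J) = J/2 - Y/2 (W(Y, J) = Y*(-1/2) + J*(1/2) = -Y/2 + J/2 = J/2 - Y/2)
(W(-3, -8)*(-2/K(y(2))))*(-12) = (((1/2)*(-8) - 1/2*(-3))*(-2/((-2*15/4))))*(-12) = ((-4 + 3/2)*(-2/(-15/2)))*(-12) = -(-5)*(-2)/15*(-12) = -5/2*4/15*(-12) = -2/3*(-12) = 8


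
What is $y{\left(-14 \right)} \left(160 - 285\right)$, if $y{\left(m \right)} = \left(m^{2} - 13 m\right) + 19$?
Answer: $-49625$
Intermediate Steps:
$y{\left(m \right)} = 19 + m^{2} - 13 m$
$y{\left(-14 \right)} \left(160 - 285\right) = \left(19 + \left(-14\right)^{2} - -182\right) \left(160 - 285\right) = \left(19 + 196 + 182\right) \left(-125\right) = 397 \left(-125\right) = -49625$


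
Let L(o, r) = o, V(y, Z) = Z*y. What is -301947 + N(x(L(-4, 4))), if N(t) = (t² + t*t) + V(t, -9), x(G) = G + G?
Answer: -301747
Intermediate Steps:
x(G) = 2*G
N(t) = -9*t + 2*t² (N(t) = (t² + t*t) - 9*t = (t² + t²) - 9*t = 2*t² - 9*t = -9*t + 2*t²)
-301947 + N(x(L(-4, 4))) = -301947 + (2*(-4))*(-9 + 2*(2*(-4))) = -301947 - 8*(-9 + 2*(-8)) = -301947 - 8*(-9 - 16) = -301947 - 8*(-25) = -301947 + 200 = -301747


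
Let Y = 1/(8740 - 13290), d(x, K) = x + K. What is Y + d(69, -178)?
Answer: -495951/4550 ≈ -109.00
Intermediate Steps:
d(x, K) = K + x
Y = -1/4550 (Y = 1/(-4550) = -1/4550 ≈ -0.00021978)
Y + d(69, -178) = -1/4550 + (-178 + 69) = -1/4550 - 109 = -495951/4550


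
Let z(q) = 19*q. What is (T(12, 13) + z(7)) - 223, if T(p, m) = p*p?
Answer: 54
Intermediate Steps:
T(p, m) = p²
(T(12, 13) + z(7)) - 223 = (12² + 19*7) - 223 = (144 + 133) - 223 = 277 - 223 = 54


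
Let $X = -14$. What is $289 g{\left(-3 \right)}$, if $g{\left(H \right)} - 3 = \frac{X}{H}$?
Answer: $\frac{6647}{3} \approx 2215.7$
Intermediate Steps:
$g{\left(H \right)} = 3 - \frac{14}{H}$
$289 g{\left(-3 \right)} = 289 \left(3 - \frac{14}{-3}\right) = 289 \left(3 - - \frac{14}{3}\right) = 289 \left(3 + \frac{14}{3}\right) = 289 \cdot \frac{23}{3} = \frac{6647}{3}$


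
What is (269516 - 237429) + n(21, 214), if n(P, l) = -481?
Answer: 31606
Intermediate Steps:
(269516 - 237429) + n(21, 214) = (269516 - 237429) - 481 = 32087 - 481 = 31606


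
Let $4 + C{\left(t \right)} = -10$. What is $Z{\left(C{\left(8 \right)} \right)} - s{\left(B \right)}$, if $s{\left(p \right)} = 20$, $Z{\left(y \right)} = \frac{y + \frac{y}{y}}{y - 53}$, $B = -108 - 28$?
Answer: $- \frac{1327}{67} \approx -19.806$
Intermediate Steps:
$C{\left(t \right)} = -14$ ($C{\left(t \right)} = -4 - 10 = -14$)
$B = -136$ ($B = -108 - 28 = -136$)
$Z{\left(y \right)} = \frac{1 + y}{-53 + y}$ ($Z{\left(y \right)} = \frac{y + 1}{-53 + y} = \frac{1 + y}{-53 + y}$)
$Z{\left(C{\left(8 \right)} \right)} - s{\left(B \right)} = \frac{1 - 14}{-53 - 14} - 20 = \frac{1}{-67} \left(-13\right) - 20 = \left(- \frac{1}{67}\right) \left(-13\right) - 20 = \frac{13}{67} - 20 = - \frac{1327}{67}$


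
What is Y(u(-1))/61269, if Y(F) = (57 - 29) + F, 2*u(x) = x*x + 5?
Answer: 31/61269 ≈ 0.00050597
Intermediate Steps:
u(x) = 5/2 + x²/2 (u(x) = (x*x + 5)/2 = (x² + 5)/2 = (5 + x²)/2 = 5/2 + x²/2)
Y(F) = 28 + F
Y(u(-1))/61269 = (28 + (5/2 + (½)*(-1)²))/61269 = (28 + (5/2 + (½)*1))*(1/61269) = (28 + (5/2 + ½))*(1/61269) = (28 + 3)*(1/61269) = 31*(1/61269) = 31/61269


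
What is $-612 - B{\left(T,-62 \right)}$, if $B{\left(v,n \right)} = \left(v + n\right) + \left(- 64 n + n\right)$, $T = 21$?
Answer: $-4477$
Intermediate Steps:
$B{\left(v,n \right)} = v - 62 n$ ($B{\left(v,n \right)} = \left(n + v\right) - 63 n = v - 62 n$)
$-612 - B{\left(T,-62 \right)} = -612 - \left(21 - -3844\right) = -612 - \left(21 + 3844\right) = -612 - 3865 = -4477$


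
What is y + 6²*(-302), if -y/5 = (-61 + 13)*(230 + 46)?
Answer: 55368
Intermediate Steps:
y = 66240 (y = -5*(-61 + 13)*(230 + 46) = -(-240)*276 = -5*(-13248) = 66240)
y + 6²*(-302) = 66240 + 6²*(-302) = 66240 + 36*(-302) = 66240 - 10872 = 55368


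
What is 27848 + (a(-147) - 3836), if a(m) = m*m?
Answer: 45621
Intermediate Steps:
a(m) = m²
27848 + (a(-147) - 3836) = 27848 + ((-147)² - 3836) = 27848 + (21609 - 3836) = 27848 + 17773 = 45621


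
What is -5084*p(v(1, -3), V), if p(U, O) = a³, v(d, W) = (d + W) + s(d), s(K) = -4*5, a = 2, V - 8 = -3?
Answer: -40672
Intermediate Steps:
V = 5 (V = 8 - 3 = 5)
s(K) = -20
v(d, W) = -20 + W + d (v(d, W) = (d + W) - 20 = (W + d) - 20 = -20 + W + d)
p(U, O) = 8 (p(U, O) = 2³ = 8)
-5084*p(v(1, -3), V) = -5084*8 = -40672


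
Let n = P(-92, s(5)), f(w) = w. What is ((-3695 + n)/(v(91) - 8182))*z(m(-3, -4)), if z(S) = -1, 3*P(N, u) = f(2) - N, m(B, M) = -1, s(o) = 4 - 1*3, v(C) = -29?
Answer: -10991/24633 ≈ -0.44619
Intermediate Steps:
s(o) = 1 (s(o) = 4 - 3 = 1)
P(N, u) = ⅔ - N/3 (P(N, u) = (2 - N)/3 = ⅔ - N/3)
n = 94/3 (n = ⅔ - ⅓*(-92) = ⅔ + 92/3 = 94/3 ≈ 31.333)
((-3695 + n)/(v(91) - 8182))*z(m(-3, -4)) = ((-3695 + 94/3)/(-29 - 8182))*(-1) = -10991/3/(-8211)*(-1) = -10991/3*(-1/8211)*(-1) = (10991/24633)*(-1) = -10991/24633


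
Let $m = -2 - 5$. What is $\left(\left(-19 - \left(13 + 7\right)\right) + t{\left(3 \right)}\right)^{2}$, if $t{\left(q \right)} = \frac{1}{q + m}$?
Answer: $\frac{24649}{16} \approx 1540.6$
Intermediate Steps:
$m = -7$
$t{\left(q \right)} = \frac{1}{-7 + q}$ ($t{\left(q \right)} = \frac{1}{q - 7} = \frac{1}{-7 + q}$)
$\left(\left(-19 - \left(13 + 7\right)\right) + t{\left(3 \right)}\right)^{2} = \left(\left(-19 - \left(13 + 7\right)\right) + \frac{1}{-7 + 3}\right)^{2} = \left(\left(-19 - 20\right) + \frac{1}{-4}\right)^{2} = \left(\left(-19 - 20\right) - \frac{1}{4}\right)^{2} = \left(-39 - \frac{1}{4}\right)^{2} = \left(- \frac{157}{4}\right)^{2} = \frac{24649}{16}$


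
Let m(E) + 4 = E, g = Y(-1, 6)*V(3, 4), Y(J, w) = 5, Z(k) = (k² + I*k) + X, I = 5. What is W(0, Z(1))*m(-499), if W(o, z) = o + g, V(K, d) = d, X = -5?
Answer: -10060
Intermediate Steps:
Z(k) = -5 + k² + 5*k (Z(k) = (k² + 5*k) - 5 = -5 + k² + 5*k)
g = 20 (g = 5*4 = 20)
m(E) = -4 + E
W(o, z) = 20 + o (W(o, z) = o + 20 = 20 + o)
W(0, Z(1))*m(-499) = (20 + 0)*(-4 - 499) = 20*(-503) = -10060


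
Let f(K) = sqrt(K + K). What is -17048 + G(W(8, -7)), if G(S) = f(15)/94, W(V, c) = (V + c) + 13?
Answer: -17048 + sqrt(30)/94 ≈ -17048.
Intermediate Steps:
W(V, c) = 13 + V + c
f(K) = sqrt(2)*sqrt(K) (f(K) = sqrt(2*K) = sqrt(2)*sqrt(K))
G(S) = sqrt(30)/94 (G(S) = (sqrt(2)*sqrt(15))/94 = sqrt(30)*(1/94) = sqrt(30)/94)
-17048 + G(W(8, -7)) = -17048 + sqrt(30)/94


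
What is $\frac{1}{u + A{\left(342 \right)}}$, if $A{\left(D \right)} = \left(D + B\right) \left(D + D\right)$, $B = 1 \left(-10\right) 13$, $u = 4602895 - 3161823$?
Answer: $\frac{1}{1586080} \approx 6.3049 \cdot 10^{-7}$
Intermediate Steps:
$u = 1441072$ ($u = 4602895 - 3161823 = 1441072$)
$B = -130$ ($B = \left(-10\right) 13 = -130$)
$A{\left(D \right)} = 2 D \left(-130 + D\right)$ ($A{\left(D \right)} = \left(D - 130\right) \left(D + D\right) = \left(-130 + D\right) 2 D = 2 D \left(-130 + D\right)$)
$\frac{1}{u + A{\left(342 \right)}} = \frac{1}{1441072 + 2 \cdot 342 \left(-130 + 342\right)} = \frac{1}{1441072 + 2 \cdot 342 \cdot 212} = \frac{1}{1441072 + 145008} = \frac{1}{1586080}$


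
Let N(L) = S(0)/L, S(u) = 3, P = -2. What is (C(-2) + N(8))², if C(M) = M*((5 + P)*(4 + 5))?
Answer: 184041/64 ≈ 2875.6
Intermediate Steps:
C(M) = 27*M (C(M) = M*((5 - 2)*(4 + 5)) = M*(3*9) = M*27 = 27*M)
N(L) = 3/L
(C(-2) + N(8))² = (27*(-2) + 3/8)² = (-54 + 3*(⅛))² = (-54 + 3/8)² = (-429/8)² = 184041/64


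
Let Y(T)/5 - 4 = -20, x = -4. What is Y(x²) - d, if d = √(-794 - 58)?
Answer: -80 - 2*I*√213 ≈ -80.0 - 29.189*I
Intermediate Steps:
Y(T) = -80 (Y(T) = 20 + 5*(-20) = 20 - 100 = -80)
d = 2*I*√213 (d = √(-852) = 2*I*√213 ≈ 29.189*I)
Y(x²) - d = -80 - 2*I*√213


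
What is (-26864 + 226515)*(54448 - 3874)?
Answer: 10097149674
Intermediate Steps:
(-26864 + 226515)*(54448 - 3874) = 199651*50574 = 10097149674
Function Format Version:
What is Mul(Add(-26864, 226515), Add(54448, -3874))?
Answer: 10097149674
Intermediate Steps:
Mul(Add(-26864, 226515), Add(54448, -3874)) = Mul(199651, 50574) = 10097149674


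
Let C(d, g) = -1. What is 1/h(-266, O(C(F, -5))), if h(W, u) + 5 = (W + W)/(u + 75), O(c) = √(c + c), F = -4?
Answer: (-√2 + 75*I)/(-907*I + 5*√2) ≈ -0.082697 - 0.0009145*I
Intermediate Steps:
O(c) = √2*√c (O(c) = √(2*c) = √2*√c)
h(W, u) = -5 + 2*W/(75 + u) (h(W, u) = -5 + (W + W)/(u + 75) = -5 + (2*W)/(75 + u) = -5 + 2*W/(75 + u))
1/h(-266, O(C(F, -5))) = 1/((-375 - 5*√2*√(-1) + 2*(-266))/(75 + √2*√(-1))) = 1/((-375 - 5*√2*I - 532)/(75 + √2*I)) = 1/((-375 - 5*I*√2 - 532)/(75 + I*√2)) = 1/((-907 - 5*I*√2)/(75 + I*√2)) = (75 + I*√2)/(-907 - 5*I*√2)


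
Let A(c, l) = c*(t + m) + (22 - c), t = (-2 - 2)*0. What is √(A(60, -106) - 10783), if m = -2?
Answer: I*√10941 ≈ 104.6*I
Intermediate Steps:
t = 0 (t = -4*0 = 0)
A(c, l) = 22 - 3*c (A(c, l) = c*(0 - 2) + (22 - c) = c*(-2) + (22 - c) = -2*c + (22 - c) = 22 - 3*c)
√(A(60, -106) - 10783) = √((22 - 3*60) - 10783) = √((22 - 180) - 10783) = √(-158 - 10783) = √(-10941) = I*√10941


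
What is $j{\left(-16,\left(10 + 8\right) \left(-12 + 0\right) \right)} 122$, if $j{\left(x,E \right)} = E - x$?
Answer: $-24400$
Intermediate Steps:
$j{\left(-16,\left(10 + 8\right) \left(-12 + 0\right) \right)} 122 = \left(\left(10 + 8\right) \left(-12 + 0\right) - -16\right) 122 = \left(18 \left(-12\right) + 16\right) 122 = \left(-216 + 16\right) 122 = \left(-200\right) 122 = -24400$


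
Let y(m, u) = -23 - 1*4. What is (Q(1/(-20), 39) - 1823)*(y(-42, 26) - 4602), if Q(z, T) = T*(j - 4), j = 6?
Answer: 8077605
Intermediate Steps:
y(m, u) = -27 (y(m, u) = -23 - 4 = -27)
Q(z, T) = 2*T (Q(z, T) = T*(6 - 4) = T*2 = 2*T)
(Q(1/(-20), 39) - 1823)*(y(-42, 26) - 4602) = (2*39 - 1823)*(-27 - 4602) = (78 - 1823)*(-4629) = -1745*(-4629) = 8077605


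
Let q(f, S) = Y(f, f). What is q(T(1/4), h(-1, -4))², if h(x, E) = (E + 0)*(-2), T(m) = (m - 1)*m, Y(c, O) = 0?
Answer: 0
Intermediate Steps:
T(m) = m*(-1 + m) (T(m) = (-1 + m)*m = m*(-1 + m))
h(x, E) = -2*E (h(x, E) = E*(-2) = -2*E)
q(f, S) = 0
q(T(1/4), h(-1, -4))² = 0² = 0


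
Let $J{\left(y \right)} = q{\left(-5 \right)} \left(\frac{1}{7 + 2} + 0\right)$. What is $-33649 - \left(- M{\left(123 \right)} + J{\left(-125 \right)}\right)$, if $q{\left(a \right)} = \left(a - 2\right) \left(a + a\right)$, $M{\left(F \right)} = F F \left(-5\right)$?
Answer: $- \frac{983716}{9} \approx -1.093 \cdot 10^{5}$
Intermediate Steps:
$M{\left(F \right)} = - 5 F^{2}$ ($M{\left(F \right)} = F^{2} \left(-5\right) = - 5 F^{2}$)
$q{\left(a \right)} = 2 a \left(-2 + a\right)$ ($q{\left(a \right)} = \left(-2 + a\right) 2 a = 2 a \left(-2 + a\right)$)
$J{\left(y \right)} = \frac{70}{9}$ ($J{\left(y \right)} = 2 \left(-5\right) \left(-2 - 5\right) \left(\frac{1}{7 + 2} + 0\right) = 2 \left(-5\right) \left(-7\right) \left(\frac{1}{9} + 0\right) = 70 \left(\frac{1}{9} + 0\right) = 70 \cdot \frac{1}{9} = \frac{70}{9}$)
$-33649 - \left(- M{\left(123 \right)} + J{\left(-125 \right)}\right) = -33649 - \left(\frac{70}{9} + 5 \cdot 123^{2}\right) = -33649 - \frac{680875}{9} = - \frac{983716}{9}$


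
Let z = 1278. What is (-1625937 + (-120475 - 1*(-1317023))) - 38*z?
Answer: -477953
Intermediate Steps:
(-1625937 + (-120475 - 1*(-1317023))) - 38*z = (-1625937 + (-120475 - 1*(-1317023))) - 38*1278 = (-1625937 + (-120475 + 1317023)) - 48564 = (-1625937 + 1196548) - 48564 = -429389 - 48564 = -477953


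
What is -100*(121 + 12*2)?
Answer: -14500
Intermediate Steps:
-100*(121 + 12*2) = -100*(121 + 24) = -100*145 = -14500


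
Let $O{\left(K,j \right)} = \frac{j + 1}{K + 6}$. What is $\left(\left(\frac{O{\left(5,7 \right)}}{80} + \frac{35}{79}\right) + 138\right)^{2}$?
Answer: $\frac{1447567516201}{75516100} \approx 19169.0$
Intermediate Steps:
$O{\left(K,j \right)} = \frac{1 + j}{6 + K}$
$\left(\left(\frac{O{\left(5,7 \right)}}{80} + \frac{35}{79}\right) + 138\right)^{2} = \left(\left(\frac{\frac{1}{6 + 5} \left(1 + 7\right)}{80} + \frac{35}{79}\right) + 138\right)^{2} = \left(\left(\frac{1}{11} \cdot 8 \cdot \frac{1}{80} + 35 \cdot \frac{1}{79}\right) + 138\right)^{2} = \left(\left(\frac{1}{11} \cdot 8 \cdot \frac{1}{80} + \frac{35}{79}\right) + 138\right)^{2} = \left(\left(\frac{8}{11} \cdot \frac{1}{80} + \frac{35}{79}\right) + 138\right)^{2} = \left(\left(\frac{1}{110} + \frac{35}{79}\right) + 138\right)^{2} = \left(\frac{3929}{8690} + 138\right)^{2} = \left(\frac{1203149}{8690}\right)^{2} = \frac{1447567516201}{75516100}$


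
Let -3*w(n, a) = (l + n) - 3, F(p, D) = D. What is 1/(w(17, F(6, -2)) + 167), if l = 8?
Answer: 3/479 ≈ 0.0062630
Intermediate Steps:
w(n, a) = -5/3 - n/3 (w(n, a) = -((8 + n) - 3)/3 = -(5 + n)/3 = -5/3 - n/3)
1/(w(17, F(6, -2)) + 167) = 1/((-5/3 - ⅓*17) + 167) = 1/((-5/3 - 17/3) + 167) = 1/(-22/3 + 167) = 1/(479/3) = 3/479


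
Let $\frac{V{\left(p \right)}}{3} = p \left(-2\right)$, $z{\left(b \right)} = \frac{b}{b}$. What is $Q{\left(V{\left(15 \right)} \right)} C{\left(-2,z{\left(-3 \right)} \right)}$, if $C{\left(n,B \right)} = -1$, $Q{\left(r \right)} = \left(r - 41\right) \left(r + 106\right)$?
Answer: $2096$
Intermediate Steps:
$z{\left(b \right)} = 1$
$V{\left(p \right)} = - 6 p$ ($V{\left(p \right)} = 3 p \left(-2\right) = 3 \left(- 2 p\right) = - 6 p$)
$Q{\left(r \right)} = \left(-41 + r\right) \left(106 + r\right)$
$Q{\left(V{\left(15 \right)} \right)} C{\left(-2,z{\left(-3 \right)} \right)} = \left(-4346 + \left(\left(-6\right) 15\right)^{2} + 65 \left(\left(-6\right) 15\right)\right) \left(-1\right) = \left(-4346 + \left(-90\right)^{2} + 65 \left(-90\right)\right) \left(-1\right) = \left(-4346 + 8100 - 5850\right) \left(-1\right) = \left(-2096\right) \left(-1\right) = 2096$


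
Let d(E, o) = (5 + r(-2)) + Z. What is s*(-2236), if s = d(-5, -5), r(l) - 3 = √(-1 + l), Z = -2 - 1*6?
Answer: -2236*I*√3 ≈ -3872.9*I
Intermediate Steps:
Z = -8 (Z = -2 - 6 = -8)
r(l) = 3 + √(-1 + l)
d(E, o) = I*√3 (d(E, o) = (5 + (3 + √(-1 - 2))) - 8 = (5 + (3 + √(-3))) - 8 = (5 + (3 + I*√3)) - 8 = (8 + I*√3) - 8 = I*√3)
s = I*√3 ≈ 1.732*I
s*(-2236) = (I*√3)*(-2236) = -2236*I*√3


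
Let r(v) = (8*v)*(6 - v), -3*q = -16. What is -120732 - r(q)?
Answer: -1086844/9 ≈ -1.2076e+5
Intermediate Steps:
q = 16/3 (q = -⅓*(-16) = 16/3 ≈ 5.3333)
r(v) = 8*v*(6 - v)
-120732 - r(q) = -120732 - 8*16*(6 - 1*16/3)/3 = -120732 - 8*16*(6 - 16/3)/3 = -120732 - 8*16*2/(3*3) = -120732 - 1*256/9 = -120732 - 256/9 = -1086844/9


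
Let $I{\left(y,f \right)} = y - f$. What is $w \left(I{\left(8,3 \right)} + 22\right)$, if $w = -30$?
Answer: $-810$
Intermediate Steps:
$w \left(I{\left(8,3 \right)} + 22\right) = - 30 \left(\left(8 - 3\right) + 22\right) = - 30 \left(5 + 22\right) = \left(-30\right) 27 = -810$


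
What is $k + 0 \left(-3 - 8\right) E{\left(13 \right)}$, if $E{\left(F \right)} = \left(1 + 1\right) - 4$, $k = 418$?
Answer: $418$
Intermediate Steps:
$E{\left(F \right)} = -2$ ($E{\left(F \right)} = 2 - 4 = -2$)
$k + 0 \left(-3 - 8\right) E{\left(13 \right)} = 418 + 0 \left(-3 - 8\right) \left(-2\right) = 418 + 0 \left(-11\right) \left(-2\right) = 418 + 0 \left(-2\right) = 418 + 0 = 418$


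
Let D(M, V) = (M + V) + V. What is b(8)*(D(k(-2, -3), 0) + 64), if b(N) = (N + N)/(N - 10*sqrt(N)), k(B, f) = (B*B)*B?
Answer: -224/23 - 560*sqrt(2)/23 ≈ -44.172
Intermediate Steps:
k(B, f) = B**3 (k(B, f) = B**2*B = B**3)
D(M, V) = M + 2*V
b(N) = 2*N/(N - 10*sqrt(N)) (b(N) = (2*N)/(N - 10*sqrt(N)) = 2*N/(N - 10*sqrt(N)))
b(8)*(D(k(-2, -3), 0) + 64) = (2*8/(8 - 20*sqrt(2)))*(((-2)**3 + 2*0) + 64) = (2*8/(8 - 20*sqrt(2)))*((-8 + 0) + 64) = (2*8/(8 - 20*sqrt(2)))*(-8 + 64) = (16/(8 - 20*sqrt(2)))*56 = 896/(8 - 20*sqrt(2))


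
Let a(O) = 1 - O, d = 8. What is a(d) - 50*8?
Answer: -407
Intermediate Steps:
a(d) - 50*8 = (1 - 1*8) - 50*8 = (1 - 8) - 400 = -7 - 400 = -407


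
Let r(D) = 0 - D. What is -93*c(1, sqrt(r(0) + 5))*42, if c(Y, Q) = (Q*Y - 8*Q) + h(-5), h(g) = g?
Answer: 19530 + 27342*sqrt(5) ≈ 80669.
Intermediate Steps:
r(D) = -D
c(Y, Q) = -5 - 8*Q + Q*Y (c(Y, Q) = (Q*Y - 8*Q) - 5 = (-8*Q + Q*Y) - 5 = -5 - 8*Q + Q*Y)
-93*c(1, sqrt(r(0) + 5))*42 = -93*(-5 - 8*sqrt(-1*0 + 5) + sqrt(-1*0 + 5)*1)*42 = -93*(-5 - 8*sqrt(0 + 5) + sqrt(0 + 5)*1)*42 = -93*(-5 - 8*sqrt(5) + sqrt(5)*1)*42 = -93*(-5 - 8*sqrt(5) + sqrt(5))*42 = -93*(-5 - 7*sqrt(5))*42 = (465 + 651*sqrt(5))*42 = 19530 + 27342*sqrt(5)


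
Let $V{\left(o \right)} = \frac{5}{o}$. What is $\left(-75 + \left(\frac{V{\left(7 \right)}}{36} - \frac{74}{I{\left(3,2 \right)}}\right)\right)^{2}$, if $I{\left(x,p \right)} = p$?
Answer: $\frac{796311961}{63504} \approx 12540.0$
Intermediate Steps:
$\left(-75 + \left(\frac{V{\left(7 \right)}}{36} - \frac{74}{I{\left(3,2 \right)}}\right)\right)^{2} = \left(-75 - \left(37 - \frac{5 \cdot \frac{1}{7}}{36}\right)\right)^{2} = \left(-75 - \left(37 - 5 \cdot \frac{1}{7} \cdot \frac{1}{36}\right)\right)^{2} = \left(-75 + \left(\frac{5}{7} \cdot \frac{1}{36} - 37\right)\right)^{2} = \left(-75 + \left(\frac{5}{252} - 37\right)\right)^{2} = \left(-75 - \frac{9319}{252}\right)^{2} = \left(- \frac{28219}{252}\right)^{2} = \frac{796311961}{63504}$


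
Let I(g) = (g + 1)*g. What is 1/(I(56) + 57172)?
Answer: 1/60364 ≈ 1.6566e-5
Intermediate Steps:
I(g) = g*(1 + g) (I(g) = (1 + g)*g = g*(1 + g))
1/(I(56) + 57172) = 1/(56*(1 + 56) + 57172) = 1/(56*57 + 57172) = 1/(3192 + 57172) = 1/60364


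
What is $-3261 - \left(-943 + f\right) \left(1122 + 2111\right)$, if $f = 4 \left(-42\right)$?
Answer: $3588602$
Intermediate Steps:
$f = -168$
$-3261 - \left(-943 + f\right) \left(1122 + 2111\right) = -3261 - \left(-943 - 168\right) \left(1122 + 2111\right) = -3261 - \left(-1111\right) 3233 = -3261 - -3591863 = -3261 + 3591863 = 3588602$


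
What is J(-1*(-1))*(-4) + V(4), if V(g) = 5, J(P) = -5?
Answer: 25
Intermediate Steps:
J(-1*(-1))*(-4) + V(4) = -5*(-4) + 5 = 20 + 5 = 25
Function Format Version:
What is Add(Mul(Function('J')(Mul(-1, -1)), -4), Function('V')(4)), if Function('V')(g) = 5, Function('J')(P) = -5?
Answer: 25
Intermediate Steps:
Add(Mul(Function('J')(Mul(-1, -1)), -4), Function('V')(4)) = Add(Mul(-5, -4), 5) = Add(20, 5) = 25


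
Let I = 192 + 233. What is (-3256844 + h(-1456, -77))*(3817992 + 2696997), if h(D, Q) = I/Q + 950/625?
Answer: -40845283115728611/1925 ≈ -2.1218e+13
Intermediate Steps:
I = 425
h(D, Q) = 38/25 + 425/Q (h(D, Q) = 425/Q + 950/625 = 425/Q + 950*(1/625) = 425/Q + 38/25 = 38/25 + 425/Q)
(-3256844 + h(-1456, -77))*(3817992 + 2696997) = (-3256844 + (38/25 + 425/(-77)))*(3817992 + 2696997) = (-3256844 + (38/25 + 425*(-1/77)))*6514989 = (-3256844 + (38/25 - 425/77))*6514989 = (-3256844 - 7699/1925)*6514989 = -6269432399/1925*6514989 = -40845283115728611/1925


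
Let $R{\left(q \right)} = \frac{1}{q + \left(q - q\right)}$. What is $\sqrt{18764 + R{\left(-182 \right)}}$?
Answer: $\frac{\sqrt{621538554}}{182} \approx 136.98$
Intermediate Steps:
$R{\left(q \right)} = \frac{1}{q}$ ($R{\left(q \right)} = \frac{1}{q + 0} = \frac{1}{q}$)
$\sqrt{18764 + R{\left(-182 \right)}} = \sqrt{18764 + \frac{1}{-182}} = \sqrt{18764 - \frac{1}{182}} = \sqrt{\frac{3415047}{182}} = \frac{\sqrt{621538554}}{182}$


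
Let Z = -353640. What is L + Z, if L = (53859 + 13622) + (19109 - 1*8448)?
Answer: -275498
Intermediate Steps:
L = 78142 (L = 67481 + (19109 - 8448) = 67481 + 10661 = 78142)
L + Z = 78142 - 353640 = -275498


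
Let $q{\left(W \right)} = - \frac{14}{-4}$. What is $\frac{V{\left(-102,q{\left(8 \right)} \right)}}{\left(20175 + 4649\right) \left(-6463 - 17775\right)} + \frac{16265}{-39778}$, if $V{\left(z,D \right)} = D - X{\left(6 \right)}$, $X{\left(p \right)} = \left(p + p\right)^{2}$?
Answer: $- \frac{9786386492871}{23933790607136} \approx -0.40889$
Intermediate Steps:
$q{\left(W \right)} = \frac{7}{2}$ ($q{\left(W \right)} = \left(-14\right) \left(- \frac{1}{4}\right) = \frac{7}{2}$)
$X{\left(p \right)} = 4 p^{2}$ ($X{\left(p \right)} = \left(2 p\right)^{2} = 4 p^{2}$)
$V{\left(z,D \right)} = -144 + D$ ($V{\left(z,D \right)} = D - 4 \cdot 6^{2} = D - 4 \cdot 36 = D - 144 = -144 + D$)
$\frac{V{\left(-102,q{\left(8 \right)} \right)}}{\left(20175 + 4649\right) \left(-6463 - 17775\right)} + \frac{16265}{-39778} = \frac{-144 + \frac{7}{2}}{\left(20175 + 4649\right) \left(-6463 - 17775\right)} + \frac{16265}{-39778} = - \frac{281}{2 \cdot 24824 \left(-24238\right)} + 16265 \left(- \frac{1}{39778}\right) = - \frac{281}{2 \left(-601684112\right)} - \frac{16265}{39778} = \left(- \frac{281}{2}\right) \left(- \frac{1}{601684112}\right) - \frac{16265}{39778} = \frac{281}{1203368224} - \frac{16265}{39778} = - \frac{9786386492871}{23933790607136}$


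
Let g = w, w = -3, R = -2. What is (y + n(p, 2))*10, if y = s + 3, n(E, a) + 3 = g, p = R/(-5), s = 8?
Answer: 50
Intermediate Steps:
g = -3
p = ⅖ (p = -2/(-5) = -2*(-⅕) = ⅖ ≈ 0.40000)
n(E, a) = -6 (n(E, a) = -3 - 3 = -6)
y = 11 (y = 8 + 3 = 11)
(y + n(p, 2))*10 = (11 - 6)*10 = 5*10 = 50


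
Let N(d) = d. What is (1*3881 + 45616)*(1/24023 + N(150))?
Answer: 178360014147/24023 ≈ 7.4246e+6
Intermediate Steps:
(1*3881 + 45616)*(1/24023 + N(150)) = (1*3881 + 45616)*(1/24023 + 150) = (3881 + 45616)*(1/24023 + 150) = 49497*(3603451/24023) = 178360014147/24023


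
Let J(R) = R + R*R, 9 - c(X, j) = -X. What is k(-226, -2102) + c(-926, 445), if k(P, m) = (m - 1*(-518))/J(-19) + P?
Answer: -21805/19 ≈ -1147.6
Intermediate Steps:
c(X, j) = 9 + X (c(X, j) = 9 - (-1)*X = 9 + X)
J(R) = R + R²
k(P, m) = 259/171 + P + m/342 (k(P, m) = (m - 1*(-518))/((-19*(1 - 19))) + P = (m + 518)/((-19*(-18))) + P = (518 + m)/342 + P = (518 + m)*(1/342) + P = (259/171 + m/342) + P = 259/171 + P + m/342)
k(-226, -2102) + c(-926, 445) = (259/171 - 226 + (1/342)*(-2102)) + (9 - 926) = (259/171 - 226 - 1051/171) - 917 = -4382/19 - 917 = -21805/19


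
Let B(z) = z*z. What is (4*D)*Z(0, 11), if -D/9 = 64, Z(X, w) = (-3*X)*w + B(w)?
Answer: -278784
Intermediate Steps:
B(z) = z²
Z(X, w) = w² - 3*X*w (Z(X, w) = (-3*X)*w + w² = -3*X*w + w² = w² - 3*X*w)
D = -576 (D = -9*64 = -576)
(4*D)*Z(0, 11) = (4*(-576))*(11*(11 - 3*0)) = -25344*(11 + 0) = -25344*11 = -2304*121 = -278784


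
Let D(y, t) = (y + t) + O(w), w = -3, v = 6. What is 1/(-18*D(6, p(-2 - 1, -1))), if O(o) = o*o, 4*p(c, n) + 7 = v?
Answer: -2/531 ≈ -0.0037665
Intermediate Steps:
p(c, n) = -1/4 (p(c, n) = -7/4 + (1/4)*6 = -7/4 + 3/2 = -1/4)
O(o) = o**2
D(y, t) = 9 + t + y (D(y, t) = (y + t) + (-3)**2 = (t + y) + 9 = 9 + t + y)
1/(-18*D(6, p(-2 - 1, -1))) = 1/(-18*(9 - 1/4 + 6)) = 1/(-18*59/4) = 1/(-531/2) = -2/531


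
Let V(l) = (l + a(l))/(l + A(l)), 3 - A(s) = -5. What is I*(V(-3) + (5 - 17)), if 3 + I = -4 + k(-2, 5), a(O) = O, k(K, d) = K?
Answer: 594/5 ≈ 118.80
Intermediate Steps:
A(s) = 8 (A(s) = 3 - 1*(-5) = 3 + 5 = 8)
V(l) = 2*l/(8 + l) (V(l) = (l + l)/(l + 8) = (2*l)/(8 + l) = 2*l/(8 + l))
I = -9 (I = -3 + (-4 - 2) = -3 - 6 = -9)
I*(V(-3) + (5 - 17)) = -9*(2*(-3)/(8 - 3) + (5 - 17)) = -9*(2*(-3)/5 - 12) = -9*(2*(-3)*(⅕) - 12) = -9*(-6/5 - 12) = -9*(-66/5) = 594/5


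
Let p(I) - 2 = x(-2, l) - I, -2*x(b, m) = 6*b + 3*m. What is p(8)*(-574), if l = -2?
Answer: -1722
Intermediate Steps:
x(b, m) = -3*b - 3*m/2 (x(b, m) = -(6*b + 3*m)/2 = -(3*m + 6*b)/2 = -3*b - 3*m/2)
p(I) = 11 - I (p(I) = 2 + ((-3*(-2) - 3/2*(-2)) - I) = 2 + ((6 + 3) - I) = 2 + (9 - I) = 11 - I)
p(8)*(-574) = (11 - 1*8)*(-574) = (11 - 8)*(-574) = 3*(-574) = -1722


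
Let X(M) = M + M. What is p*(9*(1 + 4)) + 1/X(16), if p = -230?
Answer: -331199/32 ≈ -10350.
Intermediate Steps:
X(M) = 2*M
p*(9*(1 + 4)) + 1/X(16) = -2070*(1 + 4) + 1/(2*16) = -2070*5 + 1/32 = -230*45 + 1/32 = -10350 + 1/32 = -331199/32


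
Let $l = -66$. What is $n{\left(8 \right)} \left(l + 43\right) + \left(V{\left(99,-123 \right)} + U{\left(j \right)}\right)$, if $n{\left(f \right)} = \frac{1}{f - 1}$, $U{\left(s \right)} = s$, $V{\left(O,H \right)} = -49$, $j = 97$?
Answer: $\frac{313}{7} \approx 44.714$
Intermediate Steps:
$n{\left(f \right)} = \frac{1}{-1 + f}$
$n{\left(8 \right)} \left(l + 43\right) + \left(V{\left(99,-123 \right)} + U{\left(j \right)}\right) = \frac{-66 + 43}{-1 + 8} + \left(-49 + 97\right) = \frac{1}{7} \left(-23\right) + 48 = - \frac{23}{7} + 48 = \frac{313}{7}$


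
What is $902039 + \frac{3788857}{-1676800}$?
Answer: $\frac{1512535206343}{1676800} \approx 9.0204 \cdot 10^{5}$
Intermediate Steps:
$902039 + \frac{3788857}{-1676800} = 902039 + 3788857 \left(- \frac{1}{1676800}\right) = 902039 - \frac{3788857}{1676800} = \frac{1512535206343}{1676800}$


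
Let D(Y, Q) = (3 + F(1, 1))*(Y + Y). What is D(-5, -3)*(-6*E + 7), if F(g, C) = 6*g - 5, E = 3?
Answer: 440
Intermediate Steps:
F(g, C) = -5 + 6*g
D(Y, Q) = 8*Y (D(Y, Q) = (3 + (-5 + 6*1))*(Y + Y) = (3 + (-5 + 6))*(2*Y) = (3 + 1)*(2*Y) = 4*(2*Y) = 8*Y)
D(-5, -3)*(-6*E + 7) = (8*(-5))*(-6*3 + 7) = -40*(-18 + 7) = -40*(-11) = 440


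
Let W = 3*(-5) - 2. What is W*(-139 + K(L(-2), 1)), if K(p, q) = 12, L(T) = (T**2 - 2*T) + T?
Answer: 2159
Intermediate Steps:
L(T) = T**2 - T
W = -17 (W = -15 - 2 = -17)
W*(-139 + K(L(-2), 1)) = -17*(-139 + 12) = -17*(-127) = 2159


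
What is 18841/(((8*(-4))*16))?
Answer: -18841/512 ≈ -36.799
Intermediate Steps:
18841/(((8*(-4))*16)) = 18841/((-32*16)) = 18841/(-512) = 18841*(-1/512) = -18841/512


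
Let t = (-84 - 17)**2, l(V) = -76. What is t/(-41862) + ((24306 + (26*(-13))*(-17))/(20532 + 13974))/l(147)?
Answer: -583535635/2287109439 ≈ -0.25514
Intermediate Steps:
t = 10201 (t = (-101)**2 = 10201)
t/(-41862) + ((24306 + (26*(-13))*(-17))/(20532 + 13974))/l(147) = 10201/(-41862) + ((24306 + (26*(-13))*(-17))/(20532 + 13974))/(-76) = 10201*(-1/41862) + ((24306 - 338*(-17))/34506)*(-1/76) = -10201/41862 + ((24306 + 5746)*(1/34506))*(-1/76) = -10201/41862 + (30052*(1/34506))*(-1/76) = -10201/41862 + (15026/17253)*(-1/76) = -10201/41862 - 7513/655614 = -583535635/2287109439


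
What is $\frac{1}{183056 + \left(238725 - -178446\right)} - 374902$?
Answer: $- \frac{225026302753}{600227} \approx -3.749 \cdot 10^{5}$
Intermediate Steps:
$\frac{1}{183056 + \left(238725 - -178446\right)} - 374902 = \frac{1}{183056 + \left(238725 + 178446\right)} - 374902 = \frac{1}{183056 + 417171} - 374902 = \frac{1}{600227} - 374902 = - \frac{225026302753}{600227}$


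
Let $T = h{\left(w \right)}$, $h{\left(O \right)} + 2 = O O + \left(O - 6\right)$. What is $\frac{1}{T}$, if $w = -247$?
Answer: $\frac{1}{60754} \approx 1.646 \cdot 10^{-5}$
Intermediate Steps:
$h{\left(O \right)} = -8 + O + O^{2}$ ($h{\left(O \right)} = -2 + \left(O O + \left(O - 6\right)\right) = -2 + \left(O^{2} + \left(O - 6\right)\right) = -2 + \left(O^{2} + \left(-6 + O\right)\right) = -2 + \left(-6 + O + O^{2}\right) = -8 + O + O^{2}$)
$T = 60754$ ($T = -8 - 247 + \left(-247\right)^{2} = -8 - 247 + 61009 = 60754$)
$\frac{1}{T} = \frac{1}{60754}$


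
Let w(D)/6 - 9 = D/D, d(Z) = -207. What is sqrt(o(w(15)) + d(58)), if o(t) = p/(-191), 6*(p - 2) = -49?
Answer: I*sqrt(271814010)/1146 ≈ 14.386*I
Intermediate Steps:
p = -37/6 (p = 2 + (1/6)*(-49) = 2 - 49/6 = -37/6 ≈ -6.1667)
w(D) = 60 (w(D) = 54 + 6*(D/D) = 54 + 6*1 = 54 + 6 = 60)
o(t) = 37/1146 (o(t) = -37/6/(-191) = -37/6*(-1/191) = 37/1146)
sqrt(o(w(15)) + d(58)) = sqrt(37/1146 - 207) = sqrt(-237185/1146) = I*sqrt(271814010)/1146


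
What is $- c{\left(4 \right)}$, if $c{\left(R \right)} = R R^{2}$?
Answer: $-64$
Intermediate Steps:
$c{\left(R \right)} = R^{3}$
$- c{\left(4 \right)} = - 4^{3} = \left(-1\right) 64 = -64$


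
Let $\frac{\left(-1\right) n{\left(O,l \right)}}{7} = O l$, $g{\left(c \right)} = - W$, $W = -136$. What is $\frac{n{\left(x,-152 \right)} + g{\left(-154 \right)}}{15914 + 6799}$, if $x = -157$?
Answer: $- \frac{166912}{22713} \approx -7.3487$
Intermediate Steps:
$g{\left(c \right)} = 136$ ($g{\left(c \right)} = \left(-1\right) \left(-136\right) = 136$)
$n{\left(O,l \right)} = - 7 O l$
$\frac{n{\left(x,-152 \right)} + g{\left(-154 \right)}}{15914 + 6799} = \frac{\left(-7\right) \left(-157\right) \left(-152\right) + 136}{15914 + 6799} = \frac{-167048 + 136}{22713} = \left(-166912\right) \frac{1}{22713} = - \frac{166912}{22713}$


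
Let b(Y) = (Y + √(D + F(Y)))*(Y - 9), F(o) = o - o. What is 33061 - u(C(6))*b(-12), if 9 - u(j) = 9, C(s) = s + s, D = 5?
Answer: 33061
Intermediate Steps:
C(s) = 2*s
u(j) = 0 (u(j) = 9 - 1*9 = 9 - 9 = 0)
F(o) = 0
b(Y) = (-9 + Y)*(Y + √5) (b(Y) = (Y + √(5 + 0))*(Y - 9) = (Y + √5)*(-9 + Y) = (-9 + Y)*(Y + √5))
33061 - u(C(6))*b(-12) = 33061 - 0*((-12)² - 9*(-12) - 9*√5 - 12*√5) = 33061 - 0*(144 + 108 - 9*√5 - 12*√5) = 33061 - 0*(252 - 21*√5) = 33061 - 1*0 = 33061 + 0 = 33061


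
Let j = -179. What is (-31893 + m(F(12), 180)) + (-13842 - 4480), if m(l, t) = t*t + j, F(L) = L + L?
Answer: -17994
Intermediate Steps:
F(L) = 2*L
m(l, t) = -179 + t**2 (m(l, t) = t*t - 179 = t**2 - 179 = -179 + t**2)
(-31893 + m(F(12), 180)) + (-13842 - 4480) = (-31893 + (-179 + 180**2)) + (-13842 - 4480) = (-31893 + (-179 + 32400)) - 18322 = (-31893 + 32221) - 18322 = 328 - 18322 = -17994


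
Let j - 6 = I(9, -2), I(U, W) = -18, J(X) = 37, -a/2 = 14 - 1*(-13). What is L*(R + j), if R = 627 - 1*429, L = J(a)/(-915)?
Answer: -2294/305 ≈ -7.5213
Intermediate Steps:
a = -54 (a = -2*(14 - 1*(-13)) = -2*(14 + 13) = -2*27 = -54)
L = -37/915 (L = 37/(-915) = 37*(-1/915) = -37/915 ≈ -0.040437)
R = 198 (R = 627 - 429 = 198)
j = -12 (j = 6 - 18 = -12)
L*(R + j) = -37*(198 - 12)/915 = -37/915*186 = -2294/305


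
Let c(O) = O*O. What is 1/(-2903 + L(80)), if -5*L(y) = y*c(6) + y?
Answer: -1/3495 ≈ -0.00028612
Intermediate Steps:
c(O) = O²
L(y) = -37*y/5 (L(y) = -(y*6² + y)/5 = -(y*36 + y)/5 = -(36*y + y)/5 = -37*y/5)
1/(-2903 + L(80)) = 1/(-2903 - 37/5*80) = 1/(-2903 - 592) = 1/(-3495) = -1/3495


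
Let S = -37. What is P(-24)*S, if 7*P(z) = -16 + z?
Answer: 1480/7 ≈ 211.43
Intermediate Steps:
P(z) = -16/7 + z/7 (P(z) = (-16 + z)/7 = -16/7 + z/7)
P(-24)*S = (-16/7 + (⅐)*(-24))*(-37) = (-16/7 - 24/7)*(-37) = -40/7*(-37) = 1480/7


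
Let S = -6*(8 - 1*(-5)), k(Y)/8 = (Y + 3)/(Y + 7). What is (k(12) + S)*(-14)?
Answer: 19068/19 ≈ 1003.6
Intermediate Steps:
k(Y) = 8*(3 + Y)/(7 + Y) (k(Y) = 8*((Y + 3)/(Y + 7)) = 8*((3 + Y)/(7 + Y)) = 8*(3 + Y)/(7 + Y))
S = -78 (S = -6*(8 + 5) = -6*13 = -78)
(k(12) + S)*(-14) = (8*(3 + 12)/(7 + 12) - 78)*(-14) = (8*15/19 - 78)*(-14) = (8*(1/19)*15 - 78)*(-14) = (120/19 - 78)*(-14) = -1362/19*(-14) = 19068/19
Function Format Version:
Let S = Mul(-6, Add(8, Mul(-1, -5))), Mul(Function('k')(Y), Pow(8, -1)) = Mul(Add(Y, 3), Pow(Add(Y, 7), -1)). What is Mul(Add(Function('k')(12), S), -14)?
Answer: Rational(19068, 19) ≈ 1003.6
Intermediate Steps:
Function('k')(Y) = Mul(8, Pow(Add(7, Y), -1), Add(3, Y)) (Function('k')(Y) = Mul(8, Mul(Add(Y, 3), Pow(Add(Y, 7), -1))) = Mul(8, Mul(Add(3, Y), Pow(Add(7, Y), -1))) = Mul(8, Mul(Pow(Add(7, Y), -1), Add(3, Y))) = Mul(8, Pow(Add(7, Y), -1), Add(3, Y)))
S = -78 (S = Mul(-6, Add(8, 5)) = Mul(-6, 13) = -78)
Mul(Add(Function('k')(12), S), -14) = Mul(Add(Mul(8, Pow(Add(7, 12), -1), Add(3, 12)), -78), -14) = Mul(Add(Mul(8, Pow(19, -1), 15), -78), -14) = Mul(Add(Mul(8, Rational(1, 19), 15), -78), -14) = Mul(Add(Rational(120, 19), -78), -14) = Mul(Rational(-1362, 19), -14) = Rational(19068, 19)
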